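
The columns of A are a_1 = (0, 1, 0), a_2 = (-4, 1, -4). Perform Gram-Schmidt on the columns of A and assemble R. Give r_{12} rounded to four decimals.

r_{12} = 1.0000

a_1 = (0, 1, 0); ‖a_1‖ = 1.0000, so e_1 = (0.0000, 1.0000, 0.0000).
r_{12} = e_1·a_2 = 1.0000.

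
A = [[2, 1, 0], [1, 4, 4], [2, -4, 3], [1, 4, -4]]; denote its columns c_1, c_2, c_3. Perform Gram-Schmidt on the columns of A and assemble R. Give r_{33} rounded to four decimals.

r_{33} = 5.8151

q_1 = c_1/‖c_1‖ = (2, 1, 2, 1)/3.1623 = (0.6325, 0.3162, 0.6325, 0.3162).
r_{12} = q_1·c_2 = 0.6325.
u_2 = c_2 − 0.6325·q_1 = (0.6000, 3.8000, -4.4000, 3.8000).
‖u_2‖ = 6.9714, so q_2 = (0.0861, 0.5451, -0.6312, 0.5451).
r_{13} = q_1·c_3 = 1.8974; r_{23} = q_2·c_3 = -1.8935.
u_3 = c_3 − 1.8974·q_1 + 1.8935·q_2 = (-1.0370, 4.4321, 0.6049, -3.5679).
r_{33} = ‖u_3‖ = 5.8151.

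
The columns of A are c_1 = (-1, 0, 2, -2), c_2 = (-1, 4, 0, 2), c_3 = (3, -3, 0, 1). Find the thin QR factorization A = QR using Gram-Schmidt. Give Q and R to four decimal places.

q_1 = c_1/‖c_1‖ = (-1, 0, 2, -2)/3.0000 = (-0.3333, 0.0000, 0.6667, -0.6667).
r_{12} = q_1·c_2 = -1.0000.
u_2 = c_2 + 1.0000·q_1 = (-1.3333, 4.0000, 0.6667, 1.3333).
‖u_2‖ = 4.4721, so q_2 = (-0.2981, 0.8944, 0.1491, 0.2981).
r_{13} = q_1·c_3 = -1.6667; r_{23} = q_2·c_3 = -3.2796.
u_3 = c_3 + 1.6667·q_1 + 3.2796·q_2 = (1.4667, -0.0667, 1.6000, 0.8667).
‖u_3‖ = 2.3381, so q_3 = (0.6273, -0.0285, 0.6843, 0.3707).

Q = [[-0.3333, -0.2981, 0.6273], [0.0000, 0.8944, -0.0285], [0.6667, 0.1491, 0.6843], [-0.6667, 0.2981, 0.3707]], R = [[3.0000, -1.0000, -1.6667], [0.0000, 4.4721, -3.2796], [0.0000, 0.0000, 2.3381]]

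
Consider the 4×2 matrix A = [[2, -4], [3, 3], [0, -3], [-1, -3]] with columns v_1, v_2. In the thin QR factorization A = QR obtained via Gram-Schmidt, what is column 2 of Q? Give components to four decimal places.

v_1 = (2, 3, 0, -1); ‖v_1‖ = 3.7417, so q_1 = (0.5345, 0.8018, 0.0000, -0.2673).
q_1·v_2 = 0.5345·(-4) + 0.8018·3 + 0.0000·(-3) + (-0.2673)·(-3) = 1.0690.
u_2 = v_2 − 1.0690·q_1 = (-4.5714, 2.1429, -3.0000, -2.7143).
‖u_2‖ = 6.4697, so q_2 = (-0.7066, 0.3312, -0.4637, -0.4195).

q_2 = (-0.7066, 0.3312, -0.4637, -0.4195)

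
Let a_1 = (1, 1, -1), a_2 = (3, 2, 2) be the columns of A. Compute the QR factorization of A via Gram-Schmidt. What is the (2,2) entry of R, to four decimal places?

a_1 = (1, 1, -1); ‖a_1‖ = 1.7321, so e_1 = (0.5774, 0.5774, -0.5774).
e_1·a_2 = 0.5774·3 + 0.5774·2 + (-0.5774)·2 = 1.7321.
u_2 = a_2 − 1.7321·e_1 = (2.0000, 1.0000, 3.0000).
r_{22} = ‖u_2‖ = 3.7417.

r_{22} = 3.7417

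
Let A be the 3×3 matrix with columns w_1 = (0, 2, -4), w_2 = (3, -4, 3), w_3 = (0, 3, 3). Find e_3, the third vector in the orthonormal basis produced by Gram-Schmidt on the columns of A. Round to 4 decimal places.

w_1 = (0, 2, -4); ‖w_1‖ = 4.4721, so e_1 = (0.0000, 0.4472, -0.8944).
e_1·w_2 = 0.0000·3 + 0.4472·(-4) + (-0.8944)·3 = -4.4721.
u_2 = w_2 + 4.4721·e_1 = (3.0000, -2.0000, -1.0000).
‖u_2‖ = 3.7417, so e_2 = (0.8018, -0.5345, -0.2673).
e_1·w_3 = 0.0000·0 + 0.4472·3 + (-0.8944)·3 = -1.3416; e_2·w_3 = 0.8018·0 + (-0.5345)·3 + (-0.2673)·3 = -2.4054.
u_3 = w_3 + 1.3416·e_1 + 2.4054·e_2 = (1.9286, 2.3143, 1.1571).
‖u_3‖ = 3.2271, so e_3 = (0.5976, 0.7171, 0.3586).

e_3 = (0.5976, 0.7171, 0.3586)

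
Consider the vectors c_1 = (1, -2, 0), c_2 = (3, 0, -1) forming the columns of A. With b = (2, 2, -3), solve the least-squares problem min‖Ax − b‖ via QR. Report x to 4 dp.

c_1 = (1, -2, 0); ‖c_1‖ = 2.2361, so q_1 = (0.4472, -0.8944, 0.0000).
q_1·c_2 = 0.4472·3 + (-0.8944)·0 + 0.0000·(-1) = 1.3416.
u_2 = c_2 − 1.3416·q_1 = (2.4000, 1.2000, -1.0000).
‖u_2‖ = 2.8636, so q_2 = (0.8381, 0.4191, -0.3492).
Qᵀb = (-0.8944, 3.5620).
Back-substitute: x_2 = 3.5620/2.8636 = 1.2439.
x_1 = (-0.8944 − 1.3416·1.2439)/2.2361 = -1.1463.

x = (-1.1463, 1.2439)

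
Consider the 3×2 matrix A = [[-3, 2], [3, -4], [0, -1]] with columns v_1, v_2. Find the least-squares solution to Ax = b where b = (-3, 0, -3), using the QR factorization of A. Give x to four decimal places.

x = (2.5000, 2.0000)

v_1 = (-3, 3, 0); ‖v_1‖ = 4.2426, so e_1 = (-0.7071, 0.7071, 0.0000).
e_1·v_2 = (-0.7071)·2 + 0.7071·(-4) + 0.0000·(-1) = -4.2426.
u_2 = v_2 + 4.2426·e_1 = (-1.0000, -1.0000, -1.0000).
‖u_2‖ = 1.7321, so e_2 = (-0.5774, -0.5774, -0.5774).
Qᵀb = (2.1213, 3.4641).
Back-substitute: x_2 = 3.4641/1.7321 = 2.0000.
x_1 = (2.1213 + 4.2426·2.0000)/4.2426 = 2.5000.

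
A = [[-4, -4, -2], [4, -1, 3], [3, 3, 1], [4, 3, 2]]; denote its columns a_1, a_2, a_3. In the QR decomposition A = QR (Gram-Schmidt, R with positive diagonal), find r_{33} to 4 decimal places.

r_{33} = 0.4001

e_1 = a_1/‖a_1‖ = (-4, 4, 3, 4)/7.5498 = (-0.5298, 0.5298, 0.3974, 0.5298).
r_{12} = e_1·a_2 = 4.3710.
u_2 = a_2 − 4.3710·e_1 = (-1.6842, -3.3158, 1.2632, 0.6842).
‖u_2‖ = 3.9868, so e_2 = (-0.4224, -0.8317, 0.3168, 0.1716).
r_{13} = e_1·a_3 = 4.1061; r_{23} = e_2·a_3 = -0.9901.
u_3 = a_3 − 4.1061·e_1 + 0.9901·e_2 = (-0.2428, 0.0011, -0.3179, -0.0055).
r_{33} = ‖u_3‖ = 0.4001.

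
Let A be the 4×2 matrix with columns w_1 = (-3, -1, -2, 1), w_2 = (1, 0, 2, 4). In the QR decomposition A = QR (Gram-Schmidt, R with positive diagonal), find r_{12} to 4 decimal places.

r_{12} = -0.7746

q_1 = w_1/‖w_1‖ = (-3, -1, -2, 1)/3.8730 = (-0.7746, -0.2582, -0.5164, 0.2582).
r_{12} = q_1·w_2 = -0.7746.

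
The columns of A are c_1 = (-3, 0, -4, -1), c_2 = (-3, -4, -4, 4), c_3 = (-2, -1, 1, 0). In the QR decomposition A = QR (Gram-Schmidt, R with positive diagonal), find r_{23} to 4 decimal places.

c_1 = (-3, 0, -4, -1); ‖c_1‖ = 5.0990, so q_1 = (-0.5883, 0.0000, -0.7845, -0.1961).
q_1·c_2 = (-0.5883)·(-3) + 0.0000·(-4) + (-0.7845)·(-4) + (-0.1961)·4 = 4.1184.
u_2 = c_2 − 4.1184·q_1 = (-0.5769, -4.0000, -0.7692, 4.8077).
‖u_2‖ = 6.3276, so q_2 = (-0.0912, -0.6322, -0.1216, 0.7598).
r_{23} = q_2·c_3 = 0.6929.

r_{23} = 0.6929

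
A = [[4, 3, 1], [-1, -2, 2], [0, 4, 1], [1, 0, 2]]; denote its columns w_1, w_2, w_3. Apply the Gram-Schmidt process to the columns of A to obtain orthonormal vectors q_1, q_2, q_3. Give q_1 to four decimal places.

w_1 = (4, -1, 0, 1); ‖w_1‖ = 4.2426, so q_1 = (0.9428, -0.2357, 0.0000, 0.2357).

q_1 = (0.9428, -0.2357, 0.0000, 0.2357)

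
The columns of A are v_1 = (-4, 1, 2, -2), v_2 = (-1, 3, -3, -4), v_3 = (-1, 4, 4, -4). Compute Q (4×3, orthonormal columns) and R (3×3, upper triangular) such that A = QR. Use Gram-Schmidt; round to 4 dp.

v_1 = (-4, 1, 2, -2); ‖v_1‖ = 5.0000, so e_1 = (-0.8000, 0.2000, 0.4000, -0.4000).
e_1·v_2 = (-0.8000)·(-1) + 0.2000·3 + 0.4000·(-3) + (-0.4000)·(-4) = 1.8000.
u_2 = v_2 − 1.8000·e_1 = (0.4400, 2.6400, -3.7200, -3.2800).
‖u_2‖ = 5.6356, so e_2 = (0.0781, 0.4685, -0.6601, -0.5820).
e_1·v_3 = (-0.8000)·(-1) + 0.2000·4 + 0.4000·4 + (-0.4000)·(-4) = 4.8000; e_2·v_3 = 0.0781·(-1) + 0.4685·4 + (-0.6601)·4 + (-0.5820)·(-4) = 1.4834.
u_3 = v_3 − 4.8000·e_1 − 1.4834·e_2 = (2.7242, 2.3451, 3.0592, -1.2166).
‖u_3‖ = 4.8744, so e_3 = (0.5589, 0.4811, 0.6276, -0.2496).

Q = [[-0.8000, 0.0781, 0.5589], [0.2000, 0.4685, 0.4811], [0.4000, -0.6601, 0.6276], [-0.4000, -0.5820, -0.2496]], R = [[5.0000, 1.8000, 4.8000], [0.0000, 5.6356, 1.4834], [0.0000, 0.0000, 4.8744]]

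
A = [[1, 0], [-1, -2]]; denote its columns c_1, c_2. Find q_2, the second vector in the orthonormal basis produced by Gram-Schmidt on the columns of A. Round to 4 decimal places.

q_1 = c_1/‖c_1‖ = (1, -1)/1.4142 = (0.7071, -0.7071).
r_{12} = q_1·c_2 = 1.4142.
u_2 = c_2 − 1.4142·q_1 = (-1.0000, -1.0000).
‖u_2‖ = 1.4142, so q_2 = (-0.7071, -0.7071).

q_2 = (-0.7071, -0.7071)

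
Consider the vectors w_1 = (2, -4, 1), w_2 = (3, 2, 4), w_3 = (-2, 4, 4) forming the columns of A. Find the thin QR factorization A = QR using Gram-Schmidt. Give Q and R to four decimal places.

e_1 = w_1/‖w_1‖ = (2, -4, 1)/4.5826 = (0.4364, -0.8729, 0.2182).
r_{12} = e_1·w_2 = 0.4364.
u_2 = w_2 − 0.4364·e_1 = (2.8095, 2.3810, 3.9048).
‖u_2‖ = 5.3675, so e_2 = (0.5234, 0.4436, 0.7275).
r_{13} = e_1·w_3 = -3.4915; r_{23} = e_2·w_3 = 3.6374.
u_3 = w_3 + 3.4915·e_1 − 3.6374·e_2 = (-2.3802, -0.6612, 2.1157).
‖u_3‖ = 3.2525, so e_3 = (-0.7318, -0.2033, 0.6505).

Q = [[0.4364, 0.5234, -0.7318], [-0.8729, 0.4436, -0.2033], [0.2182, 0.7275, 0.6505]], R = [[4.5826, 0.4364, -3.4915], [0.0000, 5.3675, 3.6374], [0.0000, 0.0000, 3.2525]]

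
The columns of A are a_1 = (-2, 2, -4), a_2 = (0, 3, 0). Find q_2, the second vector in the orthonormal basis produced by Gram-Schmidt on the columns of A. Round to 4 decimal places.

q_1 = a_1/‖a_1‖ = (-2, 2, -4)/4.8990 = (-0.4082, 0.4082, -0.8165).
r_{12} = q_1·a_2 = 1.2247.
u_2 = a_2 − 1.2247·q_1 = (0.5000, 2.5000, 1.0000).
‖u_2‖ = 2.7386, so q_2 = (0.1826, 0.9129, 0.3651).

q_2 = (0.1826, 0.9129, 0.3651)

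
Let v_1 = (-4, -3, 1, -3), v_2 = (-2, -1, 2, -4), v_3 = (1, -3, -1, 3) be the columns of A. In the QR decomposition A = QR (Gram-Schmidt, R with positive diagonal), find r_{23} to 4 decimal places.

r_{23} = -3.5278

v_1 = (-4, -3, 1, -3); ‖v_1‖ = 5.9161, so q_1 = (-0.6761, -0.5071, 0.1690, -0.5071).
q_1·v_2 = (-0.6761)·(-2) + (-0.5071)·(-1) + 0.1690·2 + (-0.5071)·(-4) = 4.2258.
u_2 = v_2 − 4.2258·q_1 = (0.8571, 1.1429, 1.2857, -1.8571).
‖u_2‖ = 2.6726, so q_2 = (0.3207, 0.4276, 0.4811, -0.6949).
r_{23} = q_2·v_3 = -3.5278.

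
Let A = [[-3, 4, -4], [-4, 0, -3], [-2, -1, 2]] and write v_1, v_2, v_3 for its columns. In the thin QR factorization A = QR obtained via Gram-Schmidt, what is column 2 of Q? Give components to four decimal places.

e_2 = (0.8056, -0.3747, -0.4590)

v_1 = (-3, -4, -2); ‖v_1‖ = 5.3852, so e_1 = (-0.5571, -0.7428, -0.3714).
e_1·v_2 = (-0.5571)·4 + (-0.7428)·0 + (-0.3714)·(-1) = -1.8570.
u_2 = v_2 + 1.8570·e_1 = (2.9655, -1.3793, -1.6897).
‖u_2‖ = 3.6813, so e_2 = (0.8056, -0.3747, -0.4590).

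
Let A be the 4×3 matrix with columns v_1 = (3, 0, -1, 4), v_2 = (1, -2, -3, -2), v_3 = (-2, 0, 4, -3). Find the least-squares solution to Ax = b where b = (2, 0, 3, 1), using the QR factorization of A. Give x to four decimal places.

x = (1.3300, 0.1970, 1.2357)

q_1 = v_1/‖v_1‖ = (3, 0, -1, 4)/5.0990 = (0.5883, 0.0000, -0.1961, 0.7845).
r_{12} = q_1·v_2 = -0.3922.
u_2 = v_2 + 0.3922·q_1 = (1.2308, -2.0000, -3.0769, -1.6923).
‖u_2‖ = 4.2245, so q_2 = (0.2913, -0.4734, -0.7284, -0.4006).
r_{13} = q_1·v_3 = -4.3146; r_{23} = q_2·v_3 = -2.2943.
u_3 = v_3 + 4.3146·q_1 + 2.2943·q_2 = (1.2069, -1.0862, 1.4828, -0.5345).
‖u_3‖ = 2.2629, so q_3 = (0.5333, -0.4800, 0.6552, -0.2362).
Qᵀb = (1.3728, -2.0030, 2.7962).
Back-substitute: x_3 = 2.7962/2.2629 = 1.2357.
x_2 = (-2.0030 + 2.2943·1.2357)/4.2245 = 0.1970.
x_1 = (1.3728 + 0.3922·0.1970 + 4.3146·1.2357)/5.0990 = 1.3300.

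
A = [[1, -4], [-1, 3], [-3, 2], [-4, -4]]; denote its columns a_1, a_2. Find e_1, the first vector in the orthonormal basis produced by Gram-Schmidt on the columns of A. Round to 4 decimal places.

e_1 = (0.1925, -0.1925, -0.5774, -0.7698)

a_1 = (1, -1, -3, -4); ‖a_1‖ = 5.1962, so e_1 = (0.1925, -0.1925, -0.5774, -0.7698).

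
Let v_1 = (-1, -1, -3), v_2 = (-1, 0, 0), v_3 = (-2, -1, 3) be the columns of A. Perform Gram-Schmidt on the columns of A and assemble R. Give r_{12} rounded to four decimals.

r_{12} = 0.3015

v_1 = (-1, -1, -3); ‖v_1‖ = 3.3166, so q_1 = (-0.3015, -0.3015, -0.9045).
r_{12} = q_1·v_2 = 0.3015.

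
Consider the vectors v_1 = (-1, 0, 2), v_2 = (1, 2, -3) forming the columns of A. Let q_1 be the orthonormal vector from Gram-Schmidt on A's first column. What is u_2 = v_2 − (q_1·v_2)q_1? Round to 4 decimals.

u_2 = (-0.4000, 2.0000, -0.2000)

q_1 = v_1/‖v_1‖ = (-1, 0, 2)/2.2361 = (-0.4472, 0.0000, 0.8944).
r_{12} = q_1·v_2 = -3.1305.
u_2 = v_2 + 3.1305·q_1 = (-0.4000, 2.0000, -0.2000).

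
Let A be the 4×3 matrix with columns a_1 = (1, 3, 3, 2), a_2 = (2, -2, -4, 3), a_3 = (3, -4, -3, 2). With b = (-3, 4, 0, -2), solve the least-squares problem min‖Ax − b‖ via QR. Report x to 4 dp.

x = (-0.4038, 0.8498, -1.6276)

a_1 = (1, 3, 3, 2); ‖a_1‖ = 4.7958, so q_1 = (0.2085, 0.6255, 0.6255, 0.4170).
q_1·a_2 = 0.2085·2 + 0.6255·(-2) + 0.6255·(-4) + 0.4170·3 = -2.0851.
u_2 = a_2 + 2.0851·q_1 = (2.4348, -0.6957, -2.6957, 3.8696).
‖u_2‖ = 5.3528, so q_2 = (0.4549, -0.1300, -0.5036, 0.7229).
q_1·a_3 = 0.2085·3 + 0.6255·(-4) + 0.6255·(-3) + 0.4170·2 = -2.9192; q_2·a_3 = 0.4549·3 + (-0.1300)·(-4) + (-0.5036)·(-3) + 0.7229·2 = 4.8411.
u_3 = a_3 + 2.9192·q_1 − 4.8411·q_2 = (1.4067, -1.5448, 1.2640, -0.2822).
‖u_3‖ = 2.4581, so q_3 = (0.5723, -0.6284, 0.5142, -0.1148).
Qᵀb = (1.0426, -3.3303, -4.0008).
Back-substitute: x_3 = -4.0008/2.4581 = -1.6276.
x_2 = (-3.3303 − 4.8411·(-1.6276))/5.3528 = 0.8498.
x_1 = (1.0426 + 2.0851·0.8498 + 2.9192·(-1.6276))/4.7958 = -0.4038.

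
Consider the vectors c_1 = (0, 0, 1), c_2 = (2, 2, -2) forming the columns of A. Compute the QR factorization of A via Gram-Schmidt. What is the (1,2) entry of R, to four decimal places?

q_1 = c_1/‖c_1‖ = (0, 0, 1)/1.0000 = (0.0000, 0.0000, 1.0000).
r_{12} = q_1·c_2 = -2.0000.

r_{12} = -2.0000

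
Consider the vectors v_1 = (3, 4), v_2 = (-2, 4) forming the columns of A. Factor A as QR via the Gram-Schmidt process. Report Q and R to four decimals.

Q = [[0.6000, -0.8000], [0.8000, 0.6000]], R = [[5.0000, 2.0000], [0.0000, 4.0000]]

e_1 = v_1/‖v_1‖ = (3, 4)/5.0000 = (0.6000, 0.8000).
r_{12} = e_1·v_2 = 2.0000.
u_2 = v_2 − 2.0000·e_1 = (-3.2000, 2.4000).
‖u_2‖ = 4.0000, so e_2 = (-0.8000, 0.6000).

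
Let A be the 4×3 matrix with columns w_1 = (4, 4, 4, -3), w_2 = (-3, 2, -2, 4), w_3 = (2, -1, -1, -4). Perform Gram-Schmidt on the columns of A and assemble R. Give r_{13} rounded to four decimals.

q_1 = w_1/‖w_1‖ = (4, 4, 4, -3)/7.5498 = (0.5298, 0.5298, 0.5298, -0.3974).
r_{13} = q_1·w_3 = 1.5894.

r_{13} = 1.5894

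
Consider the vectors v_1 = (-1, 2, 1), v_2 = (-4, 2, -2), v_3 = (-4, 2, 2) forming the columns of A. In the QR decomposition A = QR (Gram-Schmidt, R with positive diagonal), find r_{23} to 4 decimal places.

v_1 = (-1, 2, 1); ‖v_1‖ = 2.4495, so q_1 = (-0.4082, 0.8165, 0.4082).
q_1·v_2 = (-0.4082)·(-4) + 0.8165·2 + 0.4082·(-2) = 2.4495.
u_2 = v_2 − 2.4495·q_1 = (-3.0000, 0.0000, -3.0000).
‖u_2‖ = 4.2426, so q_2 = (-0.7071, 0.0000, -0.7071).
r_{23} = q_2·v_3 = 1.4142.

r_{23} = 1.4142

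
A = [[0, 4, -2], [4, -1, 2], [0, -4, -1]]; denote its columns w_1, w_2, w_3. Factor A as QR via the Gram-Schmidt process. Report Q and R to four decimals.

Q = [[0.0000, 0.7071, -0.7071], [1.0000, 0.0000, 0.0000], [0.0000, -0.7071, -0.7071]], R = [[4.0000, -1.0000, 2.0000], [0.0000, 5.6569, -0.7071], [0.0000, 0.0000, 2.1213]]

e_1 = w_1/‖w_1‖ = (0, 4, 0)/4.0000 = (0.0000, 1.0000, 0.0000).
r_{12} = e_1·w_2 = -1.0000.
u_2 = w_2 + 1.0000·e_1 = (4.0000, 0.0000, -4.0000).
‖u_2‖ = 5.6569, so e_2 = (0.7071, 0.0000, -0.7071).
r_{13} = e_1·w_3 = 2.0000; r_{23} = e_2·w_3 = -0.7071.
u_3 = w_3 − 2.0000·e_1 + 0.7071·e_2 = (-1.5000, 0.0000, -1.5000).
‖u_3‖ = 2.1213, so e_3 = (-0.7071, 0.0000, -0.7071).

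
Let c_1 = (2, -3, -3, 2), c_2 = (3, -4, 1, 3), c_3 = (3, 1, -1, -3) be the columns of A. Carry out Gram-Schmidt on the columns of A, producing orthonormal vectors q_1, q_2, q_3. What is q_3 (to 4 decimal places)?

c_1 = (2, -3, -3, 2); ‖c_1‖ = 5.0990, so q_1 = (0.3922, -0.5883, -0.5883, 0.3922).
q_1·c_2 = 0.3922·3 + (-0.5883)·(-4) + (-0.5883)·1 + 0.3922·3 = 4.1184.
u_2 = c_2 − 4.1184·q_1 = (1.3846, -1.5769, 3.4231, 1.3846).
‖u_2‖ = 4.2472, so q_2 = (0.3260, -0.3713, 0.8060, 0.3260).
q_1·c_3 = 0.3922·3 + (-0.5883)·1 + (-0.5883)·(-1) + 0.3922·(-3) = 0.0000; q_2·c_3 = 0.3260·3 + (-0.3713)·1 + 0.8060·(-1) + 0.3260·(-3) = -1.1773.
u_3 = c_3 + 0.0000·q_1 + 1.1773·q_2 = (3.3838, 0.5629, -0.0512, -2.6162).
‖u_3‖ = 4.3144, so q_3 = (0.7843, 0.1305, -0.0119, -0.6064).

q_3 = (0.7843, 0.1305, -0.0119, -0.6064)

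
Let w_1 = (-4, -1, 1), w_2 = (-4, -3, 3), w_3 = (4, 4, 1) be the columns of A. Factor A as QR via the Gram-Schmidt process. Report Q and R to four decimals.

e_1 = w_1/‖w_1‖ = (-4, -1, 1)/4.2426 = (-0.9428, -0.2357, 0.2357).
r_{12} = e_1·w_2 = 5.1854.
u_2 = w_2 − 5.1854·e_1 = (0.8889, -1.7778, 1.7778).
‖u_2‖ = 2.6667, so e_2 = (0.3333, -0.6667, 0.6667).
r_{13} = e_1·w_3 = -4.4783; r_{23} = e_2·w_3 = -0.6667.
u_3 = w_3 + 4.4783·e_1 + 0.6667·e_2 = (0.0000, 2.5000, 2.5000).
‖u_3‖ = 3.5355, so e_3 = (0.0000, 0.7071, 0.7071).

Q = [[-0.9428, 0.3333, 0.0000], [-0.2357, -0.6667, 0.7071], [0.2357, 0.6667, 0.7071]], R = [[4.2426, 5.1854, -4.4783], [0.0000, 2.6667, -0.6667], [0.0000, 0.0000, 3.5355]]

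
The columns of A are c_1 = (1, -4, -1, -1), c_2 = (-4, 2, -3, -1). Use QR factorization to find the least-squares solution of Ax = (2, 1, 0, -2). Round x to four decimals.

e_1 = c_1/‖c_1‖ = (1, -4, -1, -1)/4.3589 = (0.2294, -0.9177, -0.2294, -0.2294).
r_{12} = e_1·c_2 = -1.8353.
u_2 = c_2 + 1.8353·e_1 = (-3.5789, 0.3158, -3.4211, -1.4211).
‖u_2‖ = 5.1606, so e_2 = (-0.6935, 0.0612, -0.6629, -0.2754).
Qᵀb = (0.0000, -0.7751).
Back-substitute: x_2 = -0.7751/5.1606 = -0.1502.
x_1 = (0.0000 + 1.8353·(-0.1502))/4.3589 = -0.0632.

x = (-0.0632, -0.1502)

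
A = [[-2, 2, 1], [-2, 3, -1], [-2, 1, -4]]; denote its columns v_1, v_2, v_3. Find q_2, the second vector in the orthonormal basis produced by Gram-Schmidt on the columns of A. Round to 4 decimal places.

q_1 = v_1/‖v_1‖ = (-2, -2, -2)/3.4641 = (-0.5774, -0.5774, -0.5774).
r_{12} = q_1·v_2 = -3.4641.
u_2 = v_2 + 3.4641·q_1 = (0.0000, 1.0000, -1.0000).
‖u_2‖ = 1.4142, so q_2 = (0.0000, 0.7071, -0.7071).

q_2 = (0.0000, 0.7071, -0.7071)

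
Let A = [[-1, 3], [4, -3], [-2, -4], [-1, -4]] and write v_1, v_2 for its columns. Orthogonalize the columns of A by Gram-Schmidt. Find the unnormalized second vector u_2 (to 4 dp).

u_2 = (2.8636, -2.4545, -4.2727, -4.1364)

e_1 = v_1/‖v_1‖ = (-1, 4, -2, -1)/4.6904 = (-0.2132, 0.8528, -0.4264, -0.2132).
r_{12} = e_1·v_2 = -0.6396.
u_2 = v_2 + 0.6396·e_1 = (2.8636, -2.4545, -4.2727, -4.1364).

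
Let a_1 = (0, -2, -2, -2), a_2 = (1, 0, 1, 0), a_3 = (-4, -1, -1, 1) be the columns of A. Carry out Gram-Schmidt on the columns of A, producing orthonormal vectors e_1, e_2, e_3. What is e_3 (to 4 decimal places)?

a_1 = (0, -2, -2, -2); ‖a_1‖ = 3.4641, so e_1 = (0.0000, -0.5774, -0.5774, -0.5774).
e_1·a_2 = 0.0000·1 + (-0.5774)·0 + (-0.5774)·1 + (-0.5774)·0 = -0.5774.
u_2 = a_2 + 0.5774·e_1 = (1.0000, -0.3333, 0.6667, -0.3333).
‖u_2‖ = 1.2910, so e_2 = (0.7746, -0.2582, 0.5164, -0.2582).
e_1·a_3 = 0.0000·(-4) + (-0.5774)·(-1) + (-0.5774)·(-1) + (-0.5774)·1 = 0.5774; e_2·a_3 = 0.7746·(-4) + (-0.2582)·(-1) + 0.5164·(-1) + (-0.2582)·1 = -3.6148.
u_3 = a_3 − 0.5774·e_1 + 3.6148·e_2 = (-1.2000, -1.6000, 1.2000, 0.4000).
‖u_3‖ = 2.3664, so e_3 = (-0.5071, -0.6761, 0.5071, 0.1690).

e_3 = (-0.5071, -0.6761, 0.5071, 0.1690)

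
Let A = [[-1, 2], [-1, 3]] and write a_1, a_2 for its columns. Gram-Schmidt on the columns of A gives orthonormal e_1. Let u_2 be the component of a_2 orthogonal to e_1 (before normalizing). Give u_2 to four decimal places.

e_1 = a_1/‖a_1‖ = (-1, -1)/1.4142 = (-0.7071, -0.7071).
r_{12} = e_1·a_2 = -3.5355.
u_2 = a_2 + 3.5355·e_1 = (-0.5000, 0.5000).

u_2 = (-0.5000, 0.5000)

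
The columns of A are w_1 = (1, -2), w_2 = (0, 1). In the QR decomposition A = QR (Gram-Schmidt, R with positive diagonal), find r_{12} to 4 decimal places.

e_1 = w_1/‖w_1‖ = (1, -2)/2.2361 = (0.4472, -0.8944).
r_{12} = e_1·w_2 = -0.8944.

r_{12} = -0.8944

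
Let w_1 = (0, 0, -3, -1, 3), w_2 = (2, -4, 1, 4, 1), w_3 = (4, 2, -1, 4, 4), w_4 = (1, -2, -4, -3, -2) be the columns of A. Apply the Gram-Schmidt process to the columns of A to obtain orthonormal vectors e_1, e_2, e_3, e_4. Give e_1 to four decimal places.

e_1 = (0.0000, 0.0000, -0.6882, -0.2294, 0.6882)

w_1 = (0, 0, -3, -1, 3); ‖w_1‖ = 4.3589, so e_1 = (0.0000, 0.0000, -0.6882, -0.2294, 0.6882).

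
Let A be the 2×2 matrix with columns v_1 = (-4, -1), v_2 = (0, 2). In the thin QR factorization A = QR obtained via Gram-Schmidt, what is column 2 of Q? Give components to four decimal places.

q_2 = (-0.2425, 0.9701)

v_1 = (-4, -1); ‖v_1‖ = 4.1231, so q_1 = (-0.9701, -0.2425).
q_1·v_2 = (-0.9701)·0 + (-0.2425)·2 = -0.4851.
u_2 = v_2 + 0.4851·q_1 = (-0.4706, 1.8824).
‖u_2‖ = 1.9403, so q_2 = (-0.2425, 0.9701).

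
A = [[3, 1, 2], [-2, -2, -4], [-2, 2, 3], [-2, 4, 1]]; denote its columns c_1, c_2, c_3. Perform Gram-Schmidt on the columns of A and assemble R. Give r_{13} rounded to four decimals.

q_1 = c_1/‖c_1‖ = (3, -2, -2, -2)/4.5826 = (0.6547, -0.4364, -0.4364, -0.4364).
r_{13} = q_1·c_3 = 1.3093.

r_{13} = 1.3093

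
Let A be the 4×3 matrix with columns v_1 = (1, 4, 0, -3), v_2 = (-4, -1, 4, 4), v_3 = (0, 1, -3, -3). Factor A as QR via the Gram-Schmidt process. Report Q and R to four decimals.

Q = [[0.1961, -0.5572, -0.8058], [0.7845, 0.3582, -0.0304], [0.0000, 0.6899, -0.5043], [-0.5883, 0.2919, -0.3091]], R = [[5.0990, -3.9223, 2.5495], [0.0000, 5.7979, -2.5872], [0.0000, 0.0000, 2.4097]]

q_1 = v_1/‖v_1‖ = (1, 4, 0, -3)/5.0990 = (0.1961, 0.7845, 0.0000, -0.5883).
r_{12} = q_1·v_2 = -3.9223.
u_2 = v_2 + 3.9223·q_1 = (-3.2308, 2.0769, 4.0000, 1.6923).
‖u_2‖ = 5.7979, so q_2 = (-0.5572, 0.3582, 0.6899, 0.2919).
r_{13} = q_1·v_3 = 2.5495; r_{23} = q_2·v_3 = -2.5872.
u_3 = v_3 − 2.5495·q_1 + 2.5872·q_2 = (-1.9416, -0.0732, -1.2151, -0.7449).
‖u_3‖ = 2.4097, so q_3 = (-0.8058, -0.0304, -0.5043, -0.3091).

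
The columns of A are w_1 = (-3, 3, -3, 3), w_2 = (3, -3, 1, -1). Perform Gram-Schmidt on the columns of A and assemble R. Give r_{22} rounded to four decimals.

w_1 = (-3, 3, -3, 3); ‖w_1‖ = 6.0000, so e_1 = (-0.5000, 0.5000, -0.5000, 0.5000).
e_1·w_2 = (-0.5000)·3 + 0.5000·(-3) + (-0.5000)·1 + 0.5000·(-1) = -4.0000.
u_2 = w_2 + 4.0000·e_1 = (1.0000, -1.0000, -1.0000, 1.0000).
r_{22} = ‖u_2‖ = 2.0000.

r_{22} = 2.0000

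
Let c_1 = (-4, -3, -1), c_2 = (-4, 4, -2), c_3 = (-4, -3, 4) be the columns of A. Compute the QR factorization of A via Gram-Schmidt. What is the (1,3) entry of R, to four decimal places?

r_{13} = 4.1184

c_1 = (-4, -3, -1); ‖c_1‖ = 5.0990, so e_1 = (-0.7845, -0.5883, -0.1961).
r_{13} = e_1·c_3 = 4.1184.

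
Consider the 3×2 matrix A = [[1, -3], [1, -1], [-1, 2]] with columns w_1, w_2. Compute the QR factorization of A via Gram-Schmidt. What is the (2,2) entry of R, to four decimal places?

r_{22} = 1.4142

w_1 = (1, 1, -1); ‖w_1‖ = 1.7321, so e_1 = (0.5774, 0.5774, -0.5774).
e_1·w_2 = 0.5774·(-3) + 0.5774·(-1) + (-0.5774)·2 = -3.4641.
u_2 = w_2 + 3.4641·e_1 = (-1.0000, 1.0000, 0.0000).
r_{22} = ‖u_2‖ = 1.4142.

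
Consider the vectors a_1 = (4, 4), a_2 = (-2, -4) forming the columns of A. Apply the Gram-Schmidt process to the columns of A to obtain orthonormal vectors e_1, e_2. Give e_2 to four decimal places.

e_2 = (0.7071, -0.7071)

a_1 = (4, 4); ‖a_1‖ = 5.6569, so e_1 = (0.7071, 0.7071).
e_1·a_2 = 0.7071·(-2) + 0.7071·(-4) = -4.2426.
u_2 = a_2 + 4.2426·e_1 = (1.0000, -1.0000).
‖u_2‖ = 1.4142, so e_2 = (0.7071, -0.7071).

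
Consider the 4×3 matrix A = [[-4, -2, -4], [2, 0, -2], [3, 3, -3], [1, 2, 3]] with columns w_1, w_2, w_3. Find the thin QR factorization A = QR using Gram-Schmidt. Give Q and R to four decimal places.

Q = [[-0.7303, 0.2393, -0.5509], [0.3651, -0.5684, -0.3465], [0.5477, 0.4936, -0.6398], [0.1826, 0.6132, 0.4087]], R = [[5.4772, 3.4689, 1.0954], [0.0000, 2.2286, 0.5385], [0.0000, 0.0000, 6.0424]]

w_1 = (-4, 2, 3, 1); ‖w_1‖ = 5.4772, so q_1 = (-0.7303, 0.3651, 0.5477, 0.1826).
q_1·w_2 = (-0.7303)·(-2) + 0.3651·0 + 0.5477·3 + 0.1826·2 = 3.4689.
u_2 = w_2 − 3.4689·q_1 = (0.5333, -1.2667, 1.1000, 1.3667).
‖u_2‖ = 2.2286, so q_2 = (0.2393, -0.5684, 0.4936, 0.6132).
q_1·w_3 = (-0.7303)·(-4) + 0.3651·(-2) + 0.5477·(-3) + 0.1826·3 = 1.0954; q_2·w_3 = 0.2393·(-4) + (-0.5684)·(-2) + 0.4936·(-3) + 0.6132·3 = 0.5385.
u_3 = w_3 − 1.0954·q_1 − 0.5385·q_2 = (-3.3289, -2.0940, -3.8658, 2.4698).
‖u_3‖ = 6.0424, so q_3 = (-0.5509, -0.3465, -0.6398, 0.4087).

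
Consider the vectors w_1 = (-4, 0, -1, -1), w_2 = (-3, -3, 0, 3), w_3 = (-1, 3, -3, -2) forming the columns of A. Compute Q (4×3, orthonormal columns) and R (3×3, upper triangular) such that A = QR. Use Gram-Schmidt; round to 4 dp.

Q = [[-0.9428, -0.2108, 0.1054], [0.0000, -0.6325, 0.3162], [-0.2357, 0.1054, -0.8433], [-0.2357, 0.7379, 0.4216]], R = [[4.2426, 2.1213, 2.1213], [0.0000, 4.7434, -3.4785], [0.0000, 0.0000, 2.5298]]

w_1 = (-4, 0, -1, -1); ‖w_1‖ = 4.2426, so q_1 = (-0.9428, 0.0000, -0.2357, -0.2357).
q_1·w_2 = (-0.9428)·(-3) + 0.0000·(-3) + (-0.2357)·0 + (-0.2357)·3 = 2.1213.
u_2 = w_2 − 2.1213·q_1 = (-1.0000, -3.0000, 0.5000, 3.5000).
‖u_2‖ = 4.7434, so q_2 = (-0.2108, -0.6325, 0.1054, 0.7379).
q_1·w_3 = (-0.9428)·(-1) + 0.0000·3 + (-0.2357)·(-3) + (-0.2357)·(-2) = 2.1213; q_2·w_3 = (-0.2108)·(-1) + (-0.6325)·3 + 0.1054·(-3) + 0.7379·(-2) = -3.4785.
u_3 = w_3 − 2.1213·q_1 + 3.4785·q_2 = (0.2667, 0.8000, -2.1333, 1.0667).
‖u_3‖ = 2.5298, so q_3 = (0.1054, 0.3162, -0.8433, 0.4216).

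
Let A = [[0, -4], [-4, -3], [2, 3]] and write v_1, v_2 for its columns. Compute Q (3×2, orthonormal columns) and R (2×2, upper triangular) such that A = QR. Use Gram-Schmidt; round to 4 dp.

Q = [[0.0000, -0.9481], [-0.8944, 0.1422], [0.4472, 0.2844]], R = [[4.4721, 4.0249], [0.0000, 4.2190]]

q_1 = v_1/‖v_1‖ = (0, -4, 2)/4.4721 = (0.0000, -0.8944, 0.4472).
r_{12} = q_1·v_2 = 4.0249.
u_2 = v_2 − 4.0249·q_1 = (-4.0000, 0.6000, 1.2000).
‖u_2‖ = 4.2190, so q_2 = (-0.9481, 0.1422, 0.2844).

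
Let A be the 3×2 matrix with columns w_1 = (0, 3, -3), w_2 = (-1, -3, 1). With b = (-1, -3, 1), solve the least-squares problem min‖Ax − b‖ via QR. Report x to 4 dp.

e_1 = w_1/‖w_1‖ = (0, 3, -3)/4.2426 = (0.0000, 0.7071, -0.7071).
r_{12} = e_1·w_2 = -2.8284.
u_2 = w_2 + 2.8284·e_1 = (-1.0000, -1.0000, -1.0000).
‖u_2‖ = 1.7321, so e_2 = (-0.5774, -0.5774, -0.5774).
Qᵀb = (-2.8284, 1.7321).
Back-substitute: x_2 = 1.7321/1.7321 = 1.0000.
x_1 = (-2.8284 + 2.8284·1.0000)/4.2426 = 0.0000.

x = (0.0000, 1.0000)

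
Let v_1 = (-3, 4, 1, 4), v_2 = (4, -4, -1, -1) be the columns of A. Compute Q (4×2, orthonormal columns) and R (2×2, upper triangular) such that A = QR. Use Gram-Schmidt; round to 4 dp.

v_1 = (-3, 4, 1, 4); ‖v_1‖ = 6.4807, so e_1 = (-0.4629, 0.6172, 0.1543, 0.6172).
e_1·v_2 = (-0.4629)·4 + 0.6172·(-4) + 0.1543·(-1) + 0.6172·(-1) = -5.0920.
u_2 = v_2 + 5.0920·e_1 = (1.6429, -0.8571, -0.2143, 2.1429).
‖u_2‖ = 2.8410, so e_2 = (0.5783, -0.3017, -0.0754, 0.7543).

Q = [[-0.4629, 0.5783], [0.6172, -0.3017], [0.1543, -0.0754], [0.6172, 0.7543]], R = [[6.4807, -5.0920], [0.0000, 2.8410]]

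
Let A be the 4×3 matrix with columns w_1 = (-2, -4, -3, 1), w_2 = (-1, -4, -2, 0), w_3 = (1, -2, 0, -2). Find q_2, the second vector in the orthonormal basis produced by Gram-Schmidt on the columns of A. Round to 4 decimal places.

q_1 = w_1/‖w_1‖ = (-2, -4, -3, 1)/5.4772 = (-0.3651, -0.7303, -0.5477, 0.1826).
r_{12} = q_1·w_2 = 4.3818.
u_2 = w_2 − 4.3818·q_1 = (0.6000, -0.8000, 0.4000, -0.8000).
‖u_2‖ = 1.3416, so q_2 = (0.4472, -0.5963, 0.2981, -0.5963).

q_2 = (0.4472, -0.5963, 0.2981, -0.5963)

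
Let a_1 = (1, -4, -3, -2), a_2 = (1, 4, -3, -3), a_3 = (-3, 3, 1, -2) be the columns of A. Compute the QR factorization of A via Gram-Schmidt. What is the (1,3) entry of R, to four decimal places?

r_{13} = -2.5560

e_1 = a_1/‖a_1‖ = (1, -4, -3, -2)/5.4772 = (0.1826, -0.7303, -0.5477, -0.3651).
r_{13} = e_1·a_3 = -2.5560.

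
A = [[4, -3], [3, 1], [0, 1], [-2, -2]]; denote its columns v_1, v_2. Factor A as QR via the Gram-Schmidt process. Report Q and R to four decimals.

Q = [[0.7428, -0.6144], [0.5571, 0.4035], [0.0000, 0.2660], [-0.3714, -0.6236]], R = [[5.3852, -0.9285], [0.0000, 3.7600]]

v_1 = (4, 3, 0, -2); ‖v_1‖ = 5.3852, so q_1 = (0.7428, 0.5571, 0.0000, -0.3714).
q_1·v_2 = 0.7428·(-3) + 0.5571·1 + 0.0000·1 + (-0.3714)·(-2) = -0.9285.
u_2 = v_2 + 0.9285·q_1 = (-2.3103, 1.5172, 1.0000, -2.3448).
‖u_2‖ = 3.7600, so q_2 = (-0.6144, 0.4035, 0.2660, -0.6236).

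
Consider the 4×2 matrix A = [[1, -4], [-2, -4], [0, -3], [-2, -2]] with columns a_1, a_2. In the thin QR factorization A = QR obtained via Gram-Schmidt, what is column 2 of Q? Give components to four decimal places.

q_2 = (-0.7942, -0.3610, -0.4874, -0.0361)

a_1 = (1, -2, 0, -2); ‖a_1‖ = 3.0000, so q_1 = (0.3333, -0.6667, 0.0000, -0.6667).
q_1·a_2 = 0.3333·(-4) + (-0.6667)·(-4) + 0.0000·(-3) + (-0.6667)·(-2) = 2.6667.
u_2 = a_2 − 2.6667·q_1 = (-4.8889, -2.2222, -3.0000, -0.2222).
‖u_2‖ = 6.1554, so q_2 = (-0.7942, -0.3610, -0.4874, -0.0361).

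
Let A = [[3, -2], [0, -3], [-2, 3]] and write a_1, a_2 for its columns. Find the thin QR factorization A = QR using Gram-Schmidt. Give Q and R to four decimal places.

Q = [[0.8321, 0.2327], [0.0000, -0.9077], [-0.5547, 0.3491]], R = [[3.6056, -3.3282], [0.0000, 3.3050]]

a_1 = (3, 0, -2); ‖a_1‖ = 3.6056, so e_1 = (0.8321, 0.0000, -0.5547).
e_1·a_2 = 0.8321·(-2) + 0.0000·(-3) + (-0.5547)·3 = -3.3282.
u_2 = a_2 + 3.3282·e_1 = (0.7692, -3.0000, 1.1538).
‖u_2‖ = 3.3050, so e_2 = (0.2327, -0.9077, 0.3491).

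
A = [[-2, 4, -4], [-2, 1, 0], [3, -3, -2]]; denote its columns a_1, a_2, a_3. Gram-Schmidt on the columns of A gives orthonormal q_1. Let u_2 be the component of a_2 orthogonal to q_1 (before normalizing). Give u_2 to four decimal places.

u_2 = (1.7647, -1.2353, 0.3529)

a_1 = (-2, -2, 3); ‖a_1‖ = 4.1231, so q_1 = (-0.4851, -0.4851, 0.7276).
q_1·a_2 = (-0.4851)·4 + (-0.4851)·1 + 0.7276·(-3) = -4.6082.
u_2 = a_2 + 4.6082·q_1 = (1.7647, -1.2353, 0.3529).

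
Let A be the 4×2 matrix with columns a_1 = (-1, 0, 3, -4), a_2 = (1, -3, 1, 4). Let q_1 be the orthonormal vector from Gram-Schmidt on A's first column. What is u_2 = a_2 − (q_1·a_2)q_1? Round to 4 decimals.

a_1 = (-1, 0, 3, -4); ‖a_1‖ = 5.0990, so q_1 = (-0.1961, 0.0000, 0.5883, -0.7845).
q_1·a_2 = (-0.1961)·1 + 0.0000·(-3) + 0.5883·1 + (-0.7845)·4 = -2.7456.
u_2 = a_2 + 2.7456·q_1 = (0.4615, -3.0000, 2.6154, 1.8462).

u_2 = (0.4615, -3.0000, 2.6154, 1.8462)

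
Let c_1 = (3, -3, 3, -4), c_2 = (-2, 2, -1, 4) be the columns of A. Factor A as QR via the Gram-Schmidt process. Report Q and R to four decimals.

q_1 = c_1/‖c_1‖ = (3, -3, 3, -4)/6.5574 = (0.4575, -0.4575, 0.4575, -0.6100).
r_{12} = q_1·c_2 = -4.7275.
u_2 = c_2 + 4.7275·q_1 = (0.1628, -0.1628, 1.1628, 1.1163).
‖u_2‖ = 1.6282, so q_2 = (0.1000, -0.1000, 0.7141, 0.6856).

Q = [[0.4575, 0.1000], [-0.4575, -0.1000], [0.4575, 0.7141], [-0.6100, 0.6856]], R = [[6.5574, -4.7275], [0.0000, 1.6282]]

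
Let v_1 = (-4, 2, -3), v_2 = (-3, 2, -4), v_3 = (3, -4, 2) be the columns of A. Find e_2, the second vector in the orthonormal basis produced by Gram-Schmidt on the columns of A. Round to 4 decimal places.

e_1 = v_1/‖v_1‖ = (-4, 2, -3)/5.3852 = (-0.7428, 0.3714, -0.5571).
r_{12} = e_1·v_2 = 5.1995.
u_2 = v_2 − 5.1995·e_1 = (0.8621, 0.0690, -1.1034).
‖u_2‖ = 1.4020, so e_2 = (0.6149, 0.0492, -0.7871).

e_2 = (0.6149, 0.0492, -0.7871)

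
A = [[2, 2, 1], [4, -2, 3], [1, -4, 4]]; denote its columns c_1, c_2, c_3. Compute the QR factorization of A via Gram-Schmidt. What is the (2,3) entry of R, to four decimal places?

c_1 = (2, 4, 1); ‖c_1‖ = 4.5826, so q_1 = (0.4364, 0.8729, 0.2182).
q_1·c_2 = 0.4364·2 + 0.8729·(-2) + 0.2182·(-4) = -1.7457.
u_2 = c_2 + 1.7457·q_1 = (2.7619, -0.4762, -3.6190).
‖u_2‖ = 4.5774, so q_2 = (0.6034, -0.1040, -0.7906).
r_{23} = q_2·c_3 = -2.8713.

r_{23} = -2.8713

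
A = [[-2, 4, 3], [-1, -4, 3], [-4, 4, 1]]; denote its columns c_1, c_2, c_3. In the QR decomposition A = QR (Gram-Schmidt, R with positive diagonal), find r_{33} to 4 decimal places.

r_{33} = 2.9200

q_1 = c_1/‖c_1‖ = (-2, -1, -4)/4.5826 = (-0.4364, -0.2182, -0.8729).
r_{12} = q_1·c_2 = -4.3644.
u_2 = c_2 + 4.3644·q_1 = (2.0952, -4.9524, 0.1905).
‖u_2‖ = 5.3807, so q_2 = (0.3894, -0.9204, 0.0354).
r_{13} = q_1·c_3 = -2.8368; r_{23} = q_2·c_3 = -1.5576.
u_3 = c_3 + 2.8368·q_1 + 1.5576·q_2 = (2.3684, 0.9474, -1.4211).
r_{33} = ‖u_3‖ = 2.9200.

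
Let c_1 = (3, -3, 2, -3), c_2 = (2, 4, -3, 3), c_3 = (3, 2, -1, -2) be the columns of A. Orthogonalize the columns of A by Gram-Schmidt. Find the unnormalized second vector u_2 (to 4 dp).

u_2 = (4.0323, 1.9677, -1.6452, 0.9677)

q_1 = c_1/‖c_1‖ = (3, -3, 2, -3)/5.5678 = (0.5388, -0.5388, 0.3592, -0.5388).
r_{12} = q_1·c_2 = -3.7717.
u_2 = c_2 + 3.7717·q_1 = (4.0323, 1.9677, -1.6452, 0.9677).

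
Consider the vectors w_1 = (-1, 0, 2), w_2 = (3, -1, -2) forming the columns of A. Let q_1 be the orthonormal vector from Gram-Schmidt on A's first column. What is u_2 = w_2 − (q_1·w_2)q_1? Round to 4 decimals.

w_1 = (-1, 0, 2); ‖w_1‖ = 2.2361, so q_1 = (-0.4472, 0.0000, 0.8944).
q_1·w_2 = (-0.4472)·3 + 0.0000·(-1) + 0.8944·(-2) = -3.1305.
u_2 = w_2 + 3.1305·q_1 = (1.6000, -1.0000, 0.8000).

u_2 = (1.6000, -1.0000, 0.8000)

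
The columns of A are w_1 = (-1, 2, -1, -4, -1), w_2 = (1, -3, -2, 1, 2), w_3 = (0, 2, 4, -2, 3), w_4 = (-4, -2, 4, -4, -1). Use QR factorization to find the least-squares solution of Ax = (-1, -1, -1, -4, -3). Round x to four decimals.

x = (0.7668, 0.1156, -0.4959, 0.3934)

w_1 = (-1, 2, -1, -4, -1); ‖w_1‖ = 4.7958, so e_1 = (-0.2085, 0.4170, -0.2085, -0.8341, -0.2085).
e_1·w_2 = (-0.2085)·1 + 0.4170·(-3) + (-0.2085)·(-2) + (-0.8341)·1 + (-0.2085)·2 = -2.2937.
u_2 = w_2 + 2.2937·e_1 = (0.5217, -2.0435, -2.4783, -0.9130, 1.5217).
‖u_2‖ = 3.7066, so e_2 = (0.1408, -0.5513, -0.6686, -0.2463, 0.4105).
e_1·w_3 = (-0.2085)·0 + 0.4170·2 + (-0.2085)·4 + (-0.8341)·(-2) + (-0.2085)·3 = 1.0426; e_2·w_3 = 0.1408·0 + (-0.5513)·2 + (-0.6686)·4 + (-0.2463)·(-2) + 0.4105·3 = -2.0527.
u_3 = w_3 − 1.0426·e_1 + 2.0527·e_2 = (0.5063, 0.4335, 2.8449, -1.6361, 4.0601).
‖u_3‖ = 5.2630, so e_3 = (0.0962, 0.0824, 0.5406, -0.3109, 0.7714).
e_1·w_4 = (-0.2085)·(-4) + 0.4170·(-2) + (-0.2085)·4 + (-0.8341)·(-4) + (-0.2085)·(-1) = 2.7107; e_2·w_4 = 0.1408·(-4) + (-0.5513)·(-2) + (-0.6686)·4 + (-0.2463)·(-4) + 0.4105·(-1) = -1.5601; e_3·w_4 = 0.0962·(-4) + 0.0824·(-2) + 0.5406·4 + (-0.3109)·(-4) + 0.7714·(-1) = 2.0846.
u_4 = w_4 − 2.7107·e_1 + 1.5601·e_2 − 2.0846·e_3 = (-3.4157, -4.1622, 2.3953, -1.4754, -1.4025).
‖u_4‖ = 6.2348, so e_4 = (-0.5479, -0.6676, 0.3842, -0.2366, -0.2249).
Qᵀb = (3.9618, 0.8328, -1.7900, 2.4526).
Back-substitute: x_4 = 2.4526/6.2348 = 0.3934.
x_3 = (-1.7900 − 2.0846·0.3934)/5.2630 = -0.4959.
x_2 = (0.8328 + 2.0527·(-0.4959) + 1.5601·0.3934)/3.7066 = 0.1156.
x_1 = (3.9618 + 2.2937·0.1156 − 1.0426·(-0.4959) − 2.7107·0.3934)/4.7958 = 0.7668.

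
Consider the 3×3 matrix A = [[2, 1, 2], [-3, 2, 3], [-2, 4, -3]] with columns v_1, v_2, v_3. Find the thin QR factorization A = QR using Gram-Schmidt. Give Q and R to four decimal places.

Q = [[0.4851, 0.6813, 0.5482], [-0.7276, -0.0332, 0.6852], [-0.4851, 0.7312, -0.4796]], R = [[4.1231, -2.9104, 0.2425], [0.0000, 3.5397, -0.9306], [0.0000, 0.0000, 4.5908]]

q_1 = v_1/‖v_1‖ = (2, -3, -2)/4.1231 = (0.4851, -0.7276, -0.4851).
r_{12} = q_1·v_2 = -2.9104.
u_2 = v_2 + 2.9104·q_1 = (2.4118, -0.1176, 2.5882).
‖u_2‖ = 3.5397, so q_2 = (0.6813, -0.0332, 0.7312).
r_{13} = q_1·v_3 = 0.2425; r_{23} = q_2·v_3 = -0.9306.
u_3 = v_3 − 0.2425·q_1 + 0.9306·q_2 = (2.5164, 3.1455, -2.2019).
‖u_3‖ = 4.5908, so q_3 = (0.5482, 0.6852, -0.4796).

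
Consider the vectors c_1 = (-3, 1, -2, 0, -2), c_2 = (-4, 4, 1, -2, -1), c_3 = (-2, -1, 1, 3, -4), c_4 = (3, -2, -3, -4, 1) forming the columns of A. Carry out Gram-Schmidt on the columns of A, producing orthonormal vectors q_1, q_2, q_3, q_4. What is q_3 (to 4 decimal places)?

c_1 = (-3, 1, -2, 0, -2); ‖c_1‖ = 4.2426, so q_1 = (-0.7071, 0.2357, -0.4714, 0.0000, -0.4714).
q_1·c_2 = (-0.7071)·(-4) + 0.2357·4 + (-0.4714)·1 + 0.0000·(-2) + (-0.4714)·(-1) = 3.7712.
u_2 = c_2 − 3.7712·q_1 = (-1.3333, 3.1111, 2.7778, -2.0000, 0.7778).
‖u_2‖ = 4.8762, so q_2 = (-0.2734, 0.6380, 0.5697, -0.4102, 0.1595).
q_1·c_3 = (-0.7071)·(-2) + 0.2357·(-1) + (-0.4714)·1 + 0.0000·3 + (-0.4714)·(-4) = 2.5927; q_2·c_3 = (-0.2734)·(-2) + 0.6380·(-1) + 0.5697·1 + (-0.4102)·3 + 0.1595·(-4) = -1.3900.
u_3 = c_3 − 2.5927·q_1 + 1.3900·q_2 = (-0.5467, -0.7243, 3.0140, 2.4299, -2.5561).
‖u_3‖ = 4.7271, so q_3 = (-0.1157, -0.1532, 0.6376, 0.5140, -0.5407).

q_3 = (-0.1157, -0.1532, 0.6376, 0.5140, -0.5407)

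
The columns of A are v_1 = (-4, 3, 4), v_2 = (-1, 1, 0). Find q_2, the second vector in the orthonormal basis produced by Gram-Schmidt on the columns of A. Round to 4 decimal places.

v_1 = (-4, 3, 4); ‖v_1‖ = 6.4031, so q_1 = (-0.6247, 0.4685, 0.6247).
q_1·v_2 = (-0.6247)·(-1) + 0.4685·1 + 0.6247·0 = 1.0932.
u_2 = v_2 − 1.0932·q_1 = (-0.3171, 0.4878, -0.6829).
‖u_2‖ = 0.8971, so q_2 = (-0.3534, 0.5437, -0.7612).

q_2 = (-0.3534, 0.5437, -0.7612)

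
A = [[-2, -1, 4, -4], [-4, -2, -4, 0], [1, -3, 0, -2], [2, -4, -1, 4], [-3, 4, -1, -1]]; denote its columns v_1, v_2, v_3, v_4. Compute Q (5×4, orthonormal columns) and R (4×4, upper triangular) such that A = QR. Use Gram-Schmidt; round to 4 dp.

v_1 = (-2, -4, 1, 2, -3); ‖v_1‖ = 5.8310, so q_1 = (-0.3430, -0.6860, 0.1715, 0.3430, -0.5145).
q_1·v_2 = (-0.3430)·(-1) + (-0.6860)·(-2) + 0.1715·(-3) + 0.3430·(-4) + (-0.5145)·4 = -2.2295.
u_2 = v_2 + 2.2295·q_1 = (-1.7647, -3.5294, -2.6176, -3.2353, 2.8529).
‖u_2‖ = 6.4054, so q_2 = (-0.2755, -0.5510, -0.4087, -0.5051, 0.4454).
q_1·v_3 = (-0.3430)·4 + (-0.6860)·(-4) + 0.1715·0 + 0.3430·(-1) + (-0.5145)·(-1) = 1.5435; q_2·v_3 = (-0.2755)·4 + (-0.5510)·(-4) + (-0.4087)·0 + (-0.5051)·(-1) + 0.4454·(-1) = 1.1617.
u_3 = v_3 − 1.5435·q_1 − 1.1617·q_2 = (4.8495, -2.3011, 0.2100, -0.9427, -0.7233).
‖u_3‖ = 5.5016, so q_3 = (0.8815, -0.4183, 0.0382, -0.1713, -0.1315).
q_1·v_4 = (-0.3430)·(-4) + (-0.6860)·0 + 0.1715·(-2) + 0.3430·4 + (-0.5145)·(-1) = 2.9155; q_2·v_4 = (-0.2755)·(-4) + (-0.5510)·0 + (-0.4087)·(-2) + (-0.5051)·4 + 0.4454·(-1) = -0.5464; q_3·v_4 = 0.8815·(-4) + (-0.4183)·0 + 0.0382·(-2) + (-0.1713)·4 + (-0.1315)·(-1) = -4.1561.
u_4 = v_4 − 2.9155·q_1 + 0.5464·q_2 + 4.1561·q_3 = (0.5129, -0.0394, -2.5646, 2.0119, 0.1970).
‖u_4‖ = 3.3058, so q_4 = (0.1551, -0.0119, -0.7758, 0.6086, 0.0596).

Q = [[-0.3430, -0.2755, 0.8815, 0.1551], [-0.6860, -0.5510, -0.4183, -0.0119], [0.1715, -0.4087, 0.0382, -0.7758], [0.3430, -0.5051, -0.1713, 0.6086], [-0.5145, 0.4454, -0.1315, 0.0596]], R = [[5.8310, -2.2295, 1.5435, 2.9155], [0.0000, 6.4054, 1.1617, -0.5464], [0.0000, 0.0000, 5.5016, -4.1561], [0.0000, 0.0000, 0.0000, 3.3058]]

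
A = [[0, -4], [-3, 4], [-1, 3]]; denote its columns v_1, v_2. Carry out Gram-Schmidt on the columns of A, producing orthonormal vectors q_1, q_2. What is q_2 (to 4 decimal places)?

v_1 = (0, -3, -1); ‖v_1‖ = 3.1623, so q_1 = (0.0000, -0.9487, -0.3162).
q_1·v_2 = 0.0000·(-4) + (-0.9487)·4 + (-0.3162)·3 = -4.7434.
u_2 = v_2 + 4.7434·q_1 = (-4.0000, -0.5000, 1.5000).
‖u_2‖ = 4.3012, so q_2 = (-0.9300, -0.1162, 0.3487).

q_2 = (-0.9300, -0.1162, 0.3487)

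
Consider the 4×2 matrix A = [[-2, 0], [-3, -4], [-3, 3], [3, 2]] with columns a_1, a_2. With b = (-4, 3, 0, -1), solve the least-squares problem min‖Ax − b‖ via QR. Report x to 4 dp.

a_1 = (-2, -3, -3, 3); ‖a_1‖ = 5.5678, so q_1 = (-0.3592, -0.5388, -0.5388, 0.5388).
q_1·a_2 = (-0.3592)·0 + (-0.5388)·(-4) + (-0.5388)·3 + 0.5388·2 = 1.6164.
u_2 = a_2 − 1.6164·q_1 = (0.5806, -3.1290, 3.8710, 1.1290).
‖u_2‖ = 5.1368, so q_2 = (0.1130, -0.6091, 0.7536, 0.2198).
Qᵀb = (-0.7184, -2.4993).
Back-substitute: x_2 = -2.4993/5.1368 = -0.4866.
x_1 = (-0.7184 − 1.6164·(-0.4866))/5.5678 = 0.0122.

x = (0.0122, -0.4866)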